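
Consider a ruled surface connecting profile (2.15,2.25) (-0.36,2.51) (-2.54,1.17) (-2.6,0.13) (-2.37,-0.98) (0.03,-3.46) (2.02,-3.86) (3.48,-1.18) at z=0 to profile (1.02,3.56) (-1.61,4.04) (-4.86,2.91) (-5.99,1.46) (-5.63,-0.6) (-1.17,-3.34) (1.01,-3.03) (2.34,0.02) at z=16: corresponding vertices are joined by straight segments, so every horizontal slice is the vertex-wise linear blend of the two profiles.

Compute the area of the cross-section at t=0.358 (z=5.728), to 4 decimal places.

Area at t=0.358: 32.3752

Cross-section at t=0.358: each vertex is (1-t)·p0[i] + t·p1[i].
  v1: (1-0.358)·(2.15,2.25) + 0.358·(1.02,3.56) = (1.7455,2.7190)
  v2: (1-0.358)·(-0.36,2.51) + 0.358·(-1.61,4.04) = (-0.8075,3.0577)
  v3: (1-0.358)·(-2.54,1.17) + 0.358·(-4.86,2.91) = (-3.3706,1.7929)
  v4: (1-0.358)·(-2.6,0.13) + 0.358·(-5.99,1.46) = (-3.8136,0.6061)
  v5: (1-0.358)·(-2.37,-0.98) + 0.358·(-5.63,-0.6) = (-3.5371,-0.8440)
  v6: (1-0.358)·(0.03,-3.46) + 0.358·(-1.17,-3.34) = (-0.3996,-3.4170)
  v7: (1-0.358)·(2.02,-3.86) + 0.358·(1.01,-3.03) = (1.6584,-3.5629)
  v8: (1-0.358)·(3.48,-1.18) + 0.358·(2.34,0.02) = (3.0719,-0.7504)
Shoelace sum Σ(x_i·y_{i+1} − x_{i+1}·y_i):
  i=1: 1.7455·3.0577 − -0.8075·2.7190 = +7.5327 (running +7.5327)
  i=2: -0.8075·1.7929 − -3.3706·3.0577 = +8.8585 (running +16.3913)
  i=3: -3.3706·0.6061 − -3.8136·1.7929 = +4.7945 (running +21.1857)
  i=4: -3.8136·-0.8440 − -3.5371·0.6061 = +5.3625 (running +26.5482)
  i=5: -3.5371·-3.4170 − -0.3996·-0.8440 = +11.7491 (running +38.2973)
  i=6: -0.3996·-3.5629 − 1.6584·-3.4170 = +7.0906 (running +45.3879)
  i=7: 1.6584·-0.7504 − 3.0719·-3.5629 = +9.7002 (running +55.0881)
  i=8: 3.0719·2.7190 − 1.7455·-0.7504 = +9.6622 (running +64.7503)
Area = |Σ|/2 = |64.7503|/2 = 32.3752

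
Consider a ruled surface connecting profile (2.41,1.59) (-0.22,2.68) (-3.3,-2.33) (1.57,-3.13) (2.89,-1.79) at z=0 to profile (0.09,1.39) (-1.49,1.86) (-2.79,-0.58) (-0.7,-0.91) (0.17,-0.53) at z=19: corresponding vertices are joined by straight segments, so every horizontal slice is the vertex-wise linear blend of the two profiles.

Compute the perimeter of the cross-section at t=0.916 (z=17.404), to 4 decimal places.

Cross-section at t=0.916: each vertex is (1-t)·p0[i] + t·p1[i].
  v1: (1-0.916)·(2.41,1.59) + 0.916·(0.09,1.39) = (0.2849,1.4068)
  v2: (1-0.916)·(-0.22,2.68) + 0.916·(-1.49,1.86) = (-1.3833,1.9289)
  v3: (1-0.916)·(-3.3,-2.33) + 0.916·(-2.79,-0.58) = (-2.8328,-0.7270)
  v4: (1-0.916)·(1.57,-3.13) + 0.916·(-0.7,-0.91) = (-0.5093,-1.0965)
  v5: (1-0.916)·(2.89,-1.79) + 0.916·(0.17,-0.53) = (0.3985,-0.6358)
Perimeter = Σ |v_{i+1} − v_i|:
  edge 1→2: √(-1.6682² + 0.5221²) = 1.7480 (running 1.7480)
  edge 2→3: √(-1.4495² + -2.6559²) = 3.0257 (running 4.7737)
  edge 3→4: √(2.3235² + -0.3695²) = 2.3527 (running 7.1264)
  edge 4→5: √(0.9078² + 0.4606²) = 1.0180 (running 8.1444)
  edge 5→1: √(-0.1136² + 2.0426²) = 2.0458 (running 10.1902)
Perimeter = 10.1902

Perimeter at t=0.916: 10.1902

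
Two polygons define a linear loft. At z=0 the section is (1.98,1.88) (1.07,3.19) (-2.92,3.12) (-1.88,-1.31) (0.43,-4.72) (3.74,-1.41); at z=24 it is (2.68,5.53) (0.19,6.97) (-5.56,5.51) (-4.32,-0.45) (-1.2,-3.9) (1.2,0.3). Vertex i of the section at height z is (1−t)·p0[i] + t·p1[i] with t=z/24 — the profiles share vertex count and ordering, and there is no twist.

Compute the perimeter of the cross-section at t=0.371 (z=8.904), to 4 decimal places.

Cross-section at t=0.371: each vertex is (1-t)·p0[i] + t·p1[i].
  v1: (1-0.371)·(1.98,1.88) + 0.371·(2.68,5.53) = (2.2397,3.2342)
  v2: (1-0.371)·(1.07,3.19) + 0.371·(0.19,6.97) = (0.7435,4.5924)
  v3: (1-0.371)·(-2.92,3.12) + 0.371·(-5.56,5.51) = (-3.8994,4.0067)
  v4: (1-0.371)·(-1.88,-1.31) + 0.371·(-4.32,-0.45) = (-2.7852,-0.9909)
  v5: (1-0.371)·(0.43,-4.72) + 0.371·(-1.2,-3.9) = (-0.1747,-4.4158)
  v6: (1-0.371)·(3.74,-1.41) + 0.371·(1.2,0.3) = (2.7977,-0.7756)
Perimeter = Σ |v_{i+1} − v_i|:
  edge 1→2: √(-1.4962² + 1.3582²) = 2.0207 (running 2.0207)
  edge 2→3: √(-4.6430² + -0.5857²) = 4.6798 (running 6.7005)
  edge 3→4: √(1.1142² + -4.9976²) = 5.1203 (running 11.8208)
  edge 4→5: √(2.6105² + -3.4248²) = 4.3063 (running 16.1271)
  edge 5→6: √(2.9724² + 3.6402²) = 4.6996 (running 20.8267)
  edge 6→1: √(-0.5580² + 4.0097²) = 4.0484 (running 24.8751)
Perimeter = 24.8751

Perimeter at t=0.371: 24.8751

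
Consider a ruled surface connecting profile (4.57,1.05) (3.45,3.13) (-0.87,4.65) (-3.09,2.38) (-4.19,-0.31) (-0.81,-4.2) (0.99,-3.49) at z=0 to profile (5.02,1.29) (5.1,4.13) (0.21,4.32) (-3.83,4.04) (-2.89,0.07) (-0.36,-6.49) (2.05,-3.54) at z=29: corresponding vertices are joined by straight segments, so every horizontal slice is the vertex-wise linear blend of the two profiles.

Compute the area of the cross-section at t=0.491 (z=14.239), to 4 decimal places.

Area at t=0.491: 53.2310

Cross-section at t=0.491: each vertex is (1-t)·p0[i] + t·p1[i].
  v1: (1-0.491)·(4.57,1.05) + 0.491·(5.02,1.29) = (4.7909,1.1678)
  v2: (1-0.491)·(3.45,3.13) + 0.491·(5.1,4.13) = (4.2601,3.6210)
  v3: (1-0.491)·(-0.87,4.65) + 0.491·(0.21,4.32) = (-0.3397,4.4880)
  v4: (1-0.491)·(-3.09,2.38) + 0.491·(-3.83,4.04) = (-3.4533,3.1951)
  v5: (1-0.491)·(-4.19,-0.31) + 0.491·(-2.89,0.07) = (-3.5517,-0.1234)
  v6: (1-0.491)·(-0.81,-4.2) + 0.491·(-0.36,-6.49) = (-0.5891,-5.3244)
  v7: (1-0.491)·(0.99,-3.49) + 0.491·(2.05,-3.54) = (1.5105,-3.5145)
Shoelace sum Σ(x_i·y_{i+1} − x_{i+1}·y_i):
  i=1: 4.7909·3.6210 − 4.2601·1.1678 = +12.3729 (running +12.3729)
  i=2: 4.2601·4.4880 − -0.3397·3.6210 = +20.3496 (running +32.7224)
  i=3: -0.3397·3.1951 − -3.4533·4.4880 = +14.4131 (running +47.1355)
  i=4: -3.4533·-0.1234 − -3.5517·3.1951 = +11.7741 (running +58.9096)
  i=5: -3.5517·-5.3244 − -0.5891·-0.1234 = +18.8379 (running +77.7475)
  i=6: -0.5891·-3.5145 − 1.5105·-5.3244 = +10.1125 (running +87.8600)
  i=7: 1.5105·1.1678 − 4.7909·-3.5145 = +18.6020 (running +106.4620)
Area = |Σ|/2 = |106.4620|/2 = 53.2310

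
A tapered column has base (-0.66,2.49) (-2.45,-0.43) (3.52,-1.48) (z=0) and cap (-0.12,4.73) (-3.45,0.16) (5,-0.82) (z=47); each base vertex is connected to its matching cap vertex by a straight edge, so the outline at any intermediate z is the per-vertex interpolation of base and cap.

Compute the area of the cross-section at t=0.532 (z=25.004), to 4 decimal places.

Area at t=0.532: 15.1631

Cross-section at t=0.532: each vertex is (1-t)·p0[i] + t·p1[i].
  v1: (1-0.532)·(-0.66,2.49) + 0.532·(-0.12,4.73) = (-0.3727,3.6817)
  v2: (1-0.532)·(-2.45,-0.43) + 0.532·(-3.45,0.16) = (-2.9820,-0.1161)
  v3: (1-0.532)·(3.52,-1.48) + 0.532·(5,-0.82) = (4.3074,-1.1289)
Shoelace sum Σ(x_i·y_{i+1} − x_{i+1}·y_i):
  i=1: -0.3727·-0.1161 − -2.9820·3.6817 = +11.0221 (running +11.0221)
  i=2: -2.9820·-1.1289 − 4.3074·-0.1161 = +3.8665 (running +14.8885)
  i=3: 4.3074·3.6817 − -0.3727·-1.1289 = +15.4376 (running +30.3261)
Area = |Σ|/2 = |30.3261|/2 = 15.1631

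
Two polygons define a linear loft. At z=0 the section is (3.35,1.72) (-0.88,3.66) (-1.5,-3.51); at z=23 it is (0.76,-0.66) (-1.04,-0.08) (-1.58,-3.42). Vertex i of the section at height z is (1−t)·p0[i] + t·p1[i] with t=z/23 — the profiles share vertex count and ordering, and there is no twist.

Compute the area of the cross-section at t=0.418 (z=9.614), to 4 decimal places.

Cross-section at t=0.418: each vertex is (1-t)·p0[i] + t·p1[i].
  v1: (1-0.418)·(3.35,1.72) + 0.418·(0.76,-0.66) = (2.2674,0.7252)
  v2: (1-0.418)·(-0.88,3.66) + 0.418·(-1.04,-0.08) = (-0.9469,2.0967)
  v3: (1-0.418)·(-1.5,-3.51) + 0.418·(-1.58,-3.42) = (-1.5334,-3.4724)
Shoelace sum Σ(x_i·y_{i+1} − x_{i+1}·y_i):
  i=1: 2.2674·2.0967 − -0.9469·0.7252 = +5.4406 (running +5.4406)
  i=2: -0.9469·-3.4724 − -1.5334·2.0967 = +6.5031 (running +11.9437)
  i=3: -1.5334·0.7252 − 2.2674·-3.4724 = +6.7612 (running +18.7049)
Area = |Σ|/2 = |18.7049|/2 = 9.3524

Area at t=0.418: 9.3524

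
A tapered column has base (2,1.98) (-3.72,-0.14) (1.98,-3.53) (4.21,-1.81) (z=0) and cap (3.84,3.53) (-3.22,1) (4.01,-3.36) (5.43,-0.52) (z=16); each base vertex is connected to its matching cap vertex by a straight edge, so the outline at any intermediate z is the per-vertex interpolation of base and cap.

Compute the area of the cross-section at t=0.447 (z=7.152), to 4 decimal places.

Area at t=0.447: 25.2269

Cross-section at t=0.447: each vertex is (1-t)·p0[i] + t·p1[i].
  v1: (1-0.447)·(2,1.98) + 0.447·(3.84,3.53) = (2.8225,2.6728)
  v2: (1-0.447)·(-3.72,-0.14) + 0.447·(-3.22,1) = (-3.4965,0.3696)
  v3: (1-0.447)·(1.98,-3.53) + 0.447·(4.01,-3.36) = (2.8874,-3.4540)
  v4: (1-0.447)·(4.21,-1.81) + 0.447·(5.43,-0.52) = (4.7553,-1.2334)
Shoelace sum Σ(x_i·y_{i+1} − x_{i+1}·y_i):
  i=1: 2.8225·0.3696 − -3.4965·2.6728 = +10.3888 (running +10.3888)
  i=2: -3.4965·-3.4540 − 2.8874·0.3696 = +11.0098 (running +21.3986)
  i=3: 2.8874·-1.2334 − 4.7553·-3.4540 = +12.8637 (running +34.2623)
  i=4: 4.7553·2.6728 − 2.8225·-1.2334 = +16.1915 (running +50.4538)
Area = |Σ|/2 = |50.4538|/2 = 25.2269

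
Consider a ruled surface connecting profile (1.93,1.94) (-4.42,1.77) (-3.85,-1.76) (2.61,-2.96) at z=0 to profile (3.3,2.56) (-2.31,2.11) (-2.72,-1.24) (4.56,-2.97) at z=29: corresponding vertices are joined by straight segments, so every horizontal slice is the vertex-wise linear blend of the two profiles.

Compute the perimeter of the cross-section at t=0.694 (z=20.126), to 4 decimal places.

Cross-section at t=0.694: each vertex is (1-t)·p0[i] + t·p1[i].
  v1: (1-0.694)·(1.93,1.94) + 0.694·(3.3,2.56) = (2.8808,2.3703)
  v2: (1-0.694)·(-4.42,1.77) + 0.694·(-2.31,2.11) = (-2.9557,2.0060)
  v3: (1-0.694)·(-3.85,-1.76) + 0.694·(-2.72,-1.24) = (-3.0658,-1.3991)
  v4: (1-0.694)·(2.61,-2.96) + 0.694·(4.56,-2.97) = (3.9633,-2.9669)
Perimeter = Σ |v_{i+1} − v_i|:
  edge 1→2: √(-5.8364² + -0.3643²) = 5.8478 (running 5.8478)
  edge 2→3: √(-0.1101² + -3.4051²) = 3.4069 (running 9.2547)
  edge 3→4: √(7.0291² + -1.5678²) = 7.2018 (running 16.4565)
  edge 4→1: √(-1.0825² + 5.3372²) = 5.4459 (running 21.9024)
Perimeter = 21.9024

Perimeter at t=0.694: 21.9024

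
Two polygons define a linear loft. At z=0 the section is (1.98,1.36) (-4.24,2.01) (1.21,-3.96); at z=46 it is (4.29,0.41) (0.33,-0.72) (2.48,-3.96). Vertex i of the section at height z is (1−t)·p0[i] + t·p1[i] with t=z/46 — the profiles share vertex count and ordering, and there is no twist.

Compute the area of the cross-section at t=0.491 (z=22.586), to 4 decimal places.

Cross-section at t=0.491: each vertex is (1-t)·p0[i] + t·p1[i].
  v1: (1-0.491)·(1.98,1.36) + 0.491·(4.29,0.41) = (3.1142,0.8936)
  v2: (1-0.491)·(-4.24,2.01) + 0.491·(0.33,-0.72) = (-1.9961,0.6696)
  v3: (1-0.491)·(1.21,-3.96) + 0.491·(2.48,-3.96) = (1.8336,-3.9600)
Shoelace sum Σ(x_i·y_{i+1} − x_{i+1}·y_i):
  i=1: 3.1142·0.6696 − -1.9961·0.8936 = +3.8688 (running +3.8688)
  i=2: -1.9961·-3.9600 − 1.8336·0.6696 = +6.6770 (running +10.5458)
  i=3: 1.8336·0.8936 − 3.1142·-3.9600 = +13.9707 (running +24.5165)
Area = |Σ|/2 = |24.5165|/2 = 12.2582

Area at t=0.491: 12.2582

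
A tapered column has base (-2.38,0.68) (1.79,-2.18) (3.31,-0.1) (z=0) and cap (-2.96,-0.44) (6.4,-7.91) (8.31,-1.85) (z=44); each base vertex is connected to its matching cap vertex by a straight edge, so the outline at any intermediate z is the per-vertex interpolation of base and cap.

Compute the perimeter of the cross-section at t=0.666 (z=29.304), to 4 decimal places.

Perimeter at t=0.666: 24.1977

Cross-section at t=0.666: each vertex is (1-t)·p0[i] + t·p1[i].
  v1: (1-0.666)·(-2.38,0.68) + 0.666·(-2.96,-0.44) = (-2.7663,-0.0659)
  v2: (1-0.666)·(1.79,-2.18) + 0.666·(6.4,-7.91) = (4.8603,-5.9962)
  v3: (1-0.666)·(3.31,-0.1) + 0.666·(8.31,-1.85) = (6.6400,-1.2655)
Perimeter = Σ |v_{i+1} − v_i|:
  edge 1→2: √(7.6265² + -5.9303²) = 9.6609 (running 9.6609)
  edge 2→3: √(1.7797² + 4.7307²) = 5.0544 (running 14.7152)
  edge 3→1: √(-9.4063² + 1.1996²) = 9.4825 (running 24.1977)
Perimeter = 24.1977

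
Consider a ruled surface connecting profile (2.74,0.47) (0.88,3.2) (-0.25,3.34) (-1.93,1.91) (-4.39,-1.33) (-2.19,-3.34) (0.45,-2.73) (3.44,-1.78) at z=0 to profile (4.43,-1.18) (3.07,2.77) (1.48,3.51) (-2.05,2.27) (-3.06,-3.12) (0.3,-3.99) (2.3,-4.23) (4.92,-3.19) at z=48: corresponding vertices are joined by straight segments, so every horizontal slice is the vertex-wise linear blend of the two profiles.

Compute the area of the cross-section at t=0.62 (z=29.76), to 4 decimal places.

Area at t=0.62: 39.1339

Cross-section at t=0.62: each vertex is (1-t)·p0[i] + t·p1[i].
  v1: (1-0.62)·(2.74,0.47) + 0.62·(4.43,-1.18) = (3.7878,-0.5530)
  v2: (1-0.62)·(0.88,3.2) + 0.62·(3.07,2.77) = (2.2378,2.9334)
  v3: (1-0.62)·(-0.25,3.34) + 0.62·(1.48,3.51) = (0.8226,3.4454)
  v4: (1-0.62)·(-1.93,1.91) + 0.62·(-2.05,2.27) = (-2.0044,2.1332)
  v5: (1-0.62)·(-4.39,-1.33) + 0.62·(-3.06,-3.12) = (-3.5654,-2.4398)
  v6: (1-0.62)·(-2.19,-3.34) + 0.62·(0.3,-3.99) = (-0.6462,-3.7430)
  v7: (1-0.62)·(0.45,-2.73) + 0.62·(2.3,-4.23) = (1.5970,-3.6600)
  v8: (1-0.62)·(3.44,-1.78) + 0.62·(4.92,-3.19) = (4.3576,-2.6542)
Shoelace sum Σ(x_i·y_{i+1} − x_{i+1}·y_i):
  i=1: 3.7878·2.9334 − 2.2378·-0.5530 = +12.3486 (running +12.3486)
  i=2: 2.2378·3.4454 − 0.8226·2.9334 = +5.2971 (running +17.6457)
  i=3: 0.8226·2.1332 − -2.0044·3.4454 = +8.6607 (running +26.3065)
  i=4: -2.0044·-2.4398 − -3.5654·2.1332 = +12.4960 (running +38.8025)
  i=5: -3.5654·-3.7430 − -0.6462·-2.4398 = +11.7687 (running +50.5712)
  i=6: -0.6462·-3.6600 − 1.5970·-3.7430 = +8.3427 (running +58.9139)
  i=7: 1.5970·-2.6542 − 4.3576·-3.6600 = +11.7101 (running +70.6239)
  i=8: 4.3576·-0.5530 − 3.7878·-2.6542 = +7.6438 (running +78.2678)
Area = |Σ|/2 = |78.2678|/2 = 39.1339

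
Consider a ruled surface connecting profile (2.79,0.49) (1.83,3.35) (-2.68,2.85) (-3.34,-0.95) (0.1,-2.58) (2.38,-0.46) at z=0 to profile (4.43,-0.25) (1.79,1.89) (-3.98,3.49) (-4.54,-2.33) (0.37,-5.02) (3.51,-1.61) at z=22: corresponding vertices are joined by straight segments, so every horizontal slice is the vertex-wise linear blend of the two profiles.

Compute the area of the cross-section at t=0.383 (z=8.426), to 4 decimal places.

Cross-section at t=0.383: each vertex is (1-t)·p0[i] + t·p1[i].
  v1: (1-0.383)·(2.79,0.49) + 0.383·(4.43,-0.25) = (3.4181,0.2066)
  v2: (1-0.383)·(1.83,3.35) + 0.383·(1.79,1.89) = (1.8147,2.7908)
  v3: (1-0.383)·(-2.68,2.85) + 0.383·(-3.98,3.49) = (-3.1779,3.0951)
  v4: (1-0.383)·(-3.34,-0.95) + 0.383·(-4.54,-2.33) = (-3.7996,-1.4785)
  v5: (1-0.383)·(0.1,-2.58) + 0.383·(0.37,-5.02) = (0.2034,-3.5145)
  v6: (1-0.383)·(2.38,-0.46) + 0.383·(3.51,-1.61) = (2.8128,-0.9004)
Shoelace sum Σ(x_i·y_{i+1} − x_{i+1}·y_i):
  i=1: 3.4181·2.7908 − 1.8147·0.2066 = +9.1645 (running +9.1645)
  i=2: 1.8147·3.0951 − -3.1779·2.7908 = +14.4856 (running +23.6501)
  i=3: -3.1779·-1.4785 − -3.7996·3.0951 = +16.4589 (running +40.1090)
  i=4: -3.7996·-3.5145 − 0.2034·-1.4785 = +13.6545 (running +53.7635)
  i=5: 0.2034·-0.9004 − 2.8128·-3.5145 = +9.7024 (running +63.4659)
  i=6: 2.8128·0.2066 − 3.4181·-0.9004 = +3.6589 (running +67.1248)
Area = |Σ|/2 = |67.1248|/2 = 33.5624

Area at t=0.383: 33.5624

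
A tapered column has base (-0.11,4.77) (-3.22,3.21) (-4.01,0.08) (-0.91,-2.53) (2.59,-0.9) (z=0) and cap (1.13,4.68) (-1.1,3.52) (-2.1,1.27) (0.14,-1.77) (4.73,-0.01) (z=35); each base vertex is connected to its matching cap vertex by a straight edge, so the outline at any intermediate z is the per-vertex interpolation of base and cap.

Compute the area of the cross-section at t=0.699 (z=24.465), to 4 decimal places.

Cross-section at t=0.699: each vertex is (1-t)·p0[i] + t·p1[i].
  v1: (1-0.699)·(-0.11,4.77) + 0.699·(1.13,4.68) = (0.7568,4.7071)
  v2: (1-0.699)·(-3.22,3.21) + 0.699·(-1.1,3.52) = (-1.7381,3.4267)
  v3: (1-0.699)·(-4.01,0.08) + 0.699·(-2.1,1.27) = (-2.6749,0.9118)
  v4: (1-0.699)·(-0.91,-2.53) + 0.699·(0.14,-1.77) = (-0.1761,-1.9988)
  v5: (1-0.699)·(2.59,-0.9) + 0.699·(4.73,-0.01) = (4.0859,-0.2779)
Shoelace sum Σ(x_i·y_{i+1} − x_{i+1}·y_i):
  i=1: 0.7568·3.4267 − -1.7381·4.7071 = +10.7747 (running +10.7747)
  i=2: -1.7381·0.9118 − -2.6749·3.4267 = +7.5813 (running +18.3559)
  i=3: -2.6749·-1.9988 − -0.1761·0.9118 = +5.5070 (running +23.8629)
  i=4: -0.1761·-0.2779 − 4.0859·-1.9988 = +8.2156 (running +32.0785)
  i=5: 4.0859·4.7071 − 0.7568·-0.2779 = +19.4428 (running +51.5213)
Area = |Σ|/2 = |51.5213|/2 = 25.7607

Area at t=0.699: 25.7607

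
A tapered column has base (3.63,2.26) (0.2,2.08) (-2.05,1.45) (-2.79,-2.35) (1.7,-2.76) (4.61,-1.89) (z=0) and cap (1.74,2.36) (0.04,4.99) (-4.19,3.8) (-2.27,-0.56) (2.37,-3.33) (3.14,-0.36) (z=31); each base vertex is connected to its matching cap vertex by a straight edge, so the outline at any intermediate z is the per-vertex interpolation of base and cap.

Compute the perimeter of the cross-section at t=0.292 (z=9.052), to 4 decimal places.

Cross-section at t=0.292: each vertex is (1-t)·p0[i] + t·p1[i].
  v1: (1-0.292)·(3.63,2.26) + 0.292·(1.74,2.36) = (3.0781,2.2892)
  v2: (1-0.292)·(0.2,2.08) + 0.292·(0.04,4.99) = (0.1533,2.9297)
  v3: (1-0.292)·(-2.05,1.45) + 0.292·(-4.19,3.8) = (-2.6749,2.1362)
  v4: (1-0.292)·(-2.79,-2.35) + 0.292·(-2.27,-0.56) = (-2.6382,-1.8273)
  v5: (1-0.292)·(1.7,-2.76) + 0.292·(2.37,-3.33) = (1.8956,-2.9264)
  v6: (1-0.292)·(4.61,-1.89) + 0.292·(3.14,-0.36) = (4.1808,-1.4432)
Perimeter = Σ |v_{i+1} − v_i|:
  edge 1→2: √(-2.9248² + 0.6405²) = 2.9942 (running 2.9942)
  edge 2→3: √(-2.8282² + -0.7935²) = 2.9374 (running 5.9315)
  edge 3→4: √(0.0367² + -3.9635²) = 3.9637 (running 9.8952)
  edge 4→5: √(4.5338² + -1.0991²) = 4.6651 (running 14.5603)
  edge 5→6: √(2.2851² + 1.4832²) = 2.7243 (running 17.2846)
  edge 6→1: √(-1.1026² + 3.7324²) = 3.8919 (running 21.1765)
Perimeter = 21.1765

Perimeter at t=0.292: 21.1765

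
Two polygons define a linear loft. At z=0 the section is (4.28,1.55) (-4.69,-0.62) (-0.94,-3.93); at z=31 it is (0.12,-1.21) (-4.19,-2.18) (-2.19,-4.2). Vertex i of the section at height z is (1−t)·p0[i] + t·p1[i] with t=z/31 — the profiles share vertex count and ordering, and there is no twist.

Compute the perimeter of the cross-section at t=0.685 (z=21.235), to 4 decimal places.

Cross-section at t=0.685: each vertex is (1-t)·p0[i] + t·p1[i].
  v1: (1-0.685)·(4.28,1.55) + 0.685·(0.12,-1.21) = (1.4304,-0.3406)
  v2: (1-0.685)·(-4.69,-0.62) + 0.685·(-4.19,-2.18) = (-4.3475,-1.6886)
  v3: (1-0.685)·(-0.94,-3.93) + 0.685·(-2.19,-4.2) = (-1.7963,-4.1150)
Perimeter = Σ |v_{i+1} − v_i|:
  edge 1→2: √(-5.7779² + -1.3480²) = 5.9331 (running 5.9331)
  edge 2→3: √(2.5513² + -2.4264²) = 3.5208 (running 9.4539)
  edge 3→1: √(3.2267² + 3.7744²) = 4.9656 (running 14.4194)
Perimeter = 14.4194

Perimeter at t=0.685: 14.4194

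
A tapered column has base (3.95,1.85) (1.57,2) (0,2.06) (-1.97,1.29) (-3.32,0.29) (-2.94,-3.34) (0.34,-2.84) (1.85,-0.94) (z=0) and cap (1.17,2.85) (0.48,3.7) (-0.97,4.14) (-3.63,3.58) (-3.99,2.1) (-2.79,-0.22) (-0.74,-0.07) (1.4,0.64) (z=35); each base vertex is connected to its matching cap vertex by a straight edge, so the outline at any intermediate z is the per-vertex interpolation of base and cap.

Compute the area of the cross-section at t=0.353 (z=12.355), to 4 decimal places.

Area at t=0.353: 22.3874

Cross-section at t=0.353: each vertex is (1-t)·p0[i] + t·p1[i].
  v1: (1-0.353)·(3.95,1.85) + 0.353·(1.17,2.85) = (2.9687,2.2030)
  v2: (1-0.353)·(1.57,2) + 0.353·(0.48,3.7) = (1.1852,2.6001)
  v3: (1-0.353)·(0,2.06) + 0.353·(-0.97,4.14) = (-0.3424,2.7942)
  v4: (1-0.353)·(-1.97,1.29) + 0.353·(-3.63,3.58) = (-2.5560,2.0984)
  v5: (1-0.353)·(-3.32,0.29) + 0.353·(-3.99,2.1) = (-3.5565,0.9289)
  v6: (1-0.353)·(-2.94,-3.34) + 0.353·(-2.79,-0.22) = (-2.8870,-2.2386)
  v7: (1-0.353)·(0.34,-2.84) + 0.353·(-0.74,-0.07) = (-0.0412,-1.8622)
  v8: (1-0.353)·(1.85,-0.94) + 0.353·(1.4,0.64) = (1.6912,-0.3823)
Shoelace sum Σ(x_i·y_{i+1} − x_{i+1}·y_i):
  i=1: 2.9687·2.6001 − 1.1852·2.2030 = +5.1078 (running +5.1078)
  i=2: 1.1852·2.7942 − -0.3424·2.6001 = +4.2021 (running +9.3099)
  i=3: -0.3424·2.0984 − -2.5560·2.7942 = +6.4235 (running +15.7334)
  i=4: -2.5560·0.9289 − -3.5565·2.0984 = +5.0885 (running +20.8219)
  i=5: -3.5565·-2.2386 − -2.8870·0.9289 = +10.6436 (running +31.4655)
  i=6: -2.8870·-1.8622 − -0.0412·-2.2386 = +5.2839 (running +36.7495)
  i=7: -0.0412·-0.3823 − 1.6912·-1.8622 = +3.1650 (running +39.9145)
  i=8: 1.6912·2.2030 − 2.9687·-0.3823 = +4.8604 (running +44.7749)
Area = |Σ|/2 = |44.7749|/2 = 22.3874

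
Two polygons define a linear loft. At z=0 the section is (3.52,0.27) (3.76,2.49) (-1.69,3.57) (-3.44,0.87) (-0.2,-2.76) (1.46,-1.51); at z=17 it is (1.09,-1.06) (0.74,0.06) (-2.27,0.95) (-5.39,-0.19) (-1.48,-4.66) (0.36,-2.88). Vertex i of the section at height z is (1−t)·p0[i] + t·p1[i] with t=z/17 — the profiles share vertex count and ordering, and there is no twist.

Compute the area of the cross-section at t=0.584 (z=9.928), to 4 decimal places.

Area at t=0.584: 23.0425

Cross-section at t=0.584: each vertex is (1-t)·p0[i] + t·p1[i].
  v1: (1-0.584)·(3.52,0.27) + 0.584·(1.09,-1.06) = (2.1009,-0.5067)
  v2: (1-0.584)·(3.76,2.49) + 0.584·(0.74,0.06) = (1.9963,1.0709)
  v3: (1-0.584)·(-1.69,3.57) + 0.584·(-2.27,0.95) = (-2.0287,2.0399)
  v4: (1-0.584)·(-3.44,0.87) + 0.584·(-5.39,-0.19) = (-4.5788,0.2510)
  v5: (1-0.584)·(-0.2,-2.76) + 0.584·(-1.48,-4.66) = (-0.9475,-3.8696)
  v6: (1-0.584)·(1.46,-1.51) + 0.584·(0.36,-2.88) = (0.8176,-2.3101)
Shoelace sum Σ(x_i·y_{i+1} − x_{i+1}·y_i):
  i=1: 2.1009·1.0709 − 1.9963·-0.5067 = +3.2614 (running +3.2614)
  i=2: 1.9963·2.0399 − -2.0287·1.0709 = +6.2448 (running +9.5062)
  i=3: -2.0287·0.2510 − -4.5788·2.0399 = +8.8313 (running +18.3375)
  i=4: -4.5788·-3.8696 − -0.9475·0.2510 = +17.9559 (running +36.2934)
  i=5: -0.9475·-2.3101 − 0.8176·-3.8696 = +5.3526 (running +41.6460)
  i=6: 0.8176·-0.5067 − 2.1009·-2.3101 = +4.4389 (running +46.0849)
Area = |Σ|/2 = |46.0849|/2 = 23.0425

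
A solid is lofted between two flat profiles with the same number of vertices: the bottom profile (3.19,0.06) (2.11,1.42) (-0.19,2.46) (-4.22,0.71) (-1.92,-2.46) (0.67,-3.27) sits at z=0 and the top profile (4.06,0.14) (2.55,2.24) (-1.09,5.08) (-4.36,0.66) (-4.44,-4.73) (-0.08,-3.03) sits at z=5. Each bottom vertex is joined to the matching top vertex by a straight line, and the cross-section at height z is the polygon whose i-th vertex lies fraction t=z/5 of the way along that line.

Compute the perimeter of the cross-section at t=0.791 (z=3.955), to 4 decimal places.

Cross-section at t=0.791: each vertex is (1-t)·p0[i] + t·p1[i].
  v1: (1-0.791)·(3.19,0.06) + 0.791·(4.06,0.14) = (3.8782,0.1233)
  v2: (1-0.791)·(2.11,1.42) + 0.791·(2.55,2.24) = (2.4580,2.0686)
  v3: (1-0.791)·(-0.19,2.46) + 0.791·(-1.09,5.08) = (-0.9019,4.5324)
  v4: (1-0.791)·(-4.22,0.71) + 0.791·(-4.36,0.66) = (-4.3307,0.6704)
  v5: (1-0.791)·(-1.92,-2.46) + 0.791·(-4.44,-4.73) = (-3.9133,-4.2556)
  v6: (1-0.791)·(0.67,-3.27) + 0.791·(-0.08,-3.03) = (0.0767,-3.0802)
Perimeter = Σ |v_{i+1} − v_i|:
  edge 1→2: √(-1.4201² + 1.9453²) = 2.4086 (running 2.4086)
  edge 2→3: √(-3.3599² + 2.4638²) = 4.1665 (running 6.5750)
  edge 3→4: √(-3.4288² + -3.8620²) = 5.1645 (running 11.7395)
  edge 4→5: √(0.4174² + -4.9260²) = 4.9437 (running 16.6832)
  edge 5→6: √(3.9901² + 1.1754²) = 4.1596 (running 20.8428)
  edge 6→1: √(3.8014² + 3.2034²) = 4.9712 (running 25.8140)
Perimeter = 25.8140

Perimeter at t=0.791: 25.8140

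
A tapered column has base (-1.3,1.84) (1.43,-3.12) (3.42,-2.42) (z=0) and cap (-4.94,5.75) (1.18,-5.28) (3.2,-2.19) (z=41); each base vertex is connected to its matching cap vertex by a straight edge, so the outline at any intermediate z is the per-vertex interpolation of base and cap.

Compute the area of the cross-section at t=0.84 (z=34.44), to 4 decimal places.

Area at t=0.84: 17.6862

Cross-section at t=0.84: each vertex is (1-t)·p0[i] + t·p1[i].
  v1: (1-0.84)·(-1.3,1.84) + 0.84·(-4.94,5.75) = (-4.3576,5.1244)
  v2: (1-0.84)·(1.43,-3.12) + 0.84·(1.18,-5.28) = (1.2200,-4.9344)
  v3: (1-0.84)·(3.42,-2.42) + 0.84·(3.2,-2.19) = (3.2352,-2.2268)
Shoelace sum Σ(x_i·y_{i+1} − x_{i+1}·y_i):
  i=1: -4.3576·-4.9344 − 1.2200·5.1244 = +15.2504 (running +15.2504)
  i=2: 1.2200·-2.2268 − 3.2352·-4.9344 = +13.2471 (running +28.4974)
  i=3: 3.2352·5.1244 − -4.3576·-2.2268 = +6.8750 (running +35.3724)
Area = |Σ|/2 = |35.3724|/2 = 17.6862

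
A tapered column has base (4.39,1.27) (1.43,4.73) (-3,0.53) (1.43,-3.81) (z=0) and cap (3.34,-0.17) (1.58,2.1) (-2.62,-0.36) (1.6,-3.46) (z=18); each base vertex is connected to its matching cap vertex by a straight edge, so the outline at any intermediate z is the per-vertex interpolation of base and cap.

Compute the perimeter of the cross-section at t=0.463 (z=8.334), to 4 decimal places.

Perimeter at t=0.463: 19.8910

Cross-section at t=0.463: each vertex is (1-t)·p0[i] + t·p1[i].
  v1: (1-0.463)·(4.39,1.27) + 0.463·(3.34,-0.17) = (3.9038,0.6033)
  v2: (1-0.463)·(1.43,4.73) + 0.463·(1.58,2.1) = (1.4994,3.5123)
  v3: (1-0.463)·(-3,0.53) + 0.463·(-2.62,-0.36) = (-2.8241,0.1179)
  v4: (1-0.463)·(1.43,-3.81) + 0.463·(1.6,-3.46) = (1.5087,-3.6479)
Perimeter = Σ |v_{i+1} − v_i|:
  edge 1→2: √(-2.4044² + 2.9090²) = 3.7741 (running 3.7741)
  edge 2→3: √(-4.3235² + -3.3944²) = 5.4968 (running 9.2708)
  edge 3→4: √(4.3328² + -3.7659²) = 5.7406 (running 15.0115)
  edge 4→1: √(2.3951² + 4.2512²) = 4.8795 (running 19.8910)
Perimeter = 19.8910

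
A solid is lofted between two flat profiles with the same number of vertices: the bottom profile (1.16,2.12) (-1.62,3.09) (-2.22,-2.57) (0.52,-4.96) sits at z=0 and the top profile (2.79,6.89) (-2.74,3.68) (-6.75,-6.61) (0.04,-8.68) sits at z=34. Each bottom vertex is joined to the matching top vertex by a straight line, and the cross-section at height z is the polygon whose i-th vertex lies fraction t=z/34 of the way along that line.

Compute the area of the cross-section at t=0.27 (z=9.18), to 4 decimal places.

Cross-section at t=0.27: each vertex is (1-t)·p0[i] + t·p1[i].
  v1: (1-0.27)·(1.16,2.12) + 0.27·(2.79,6.89) = (1.6001,3.4079)
  v2: (1-0.27)·(-1.62,3.09) + 0.27·(-2.74,3.68) = (-1.9224,3.2493)
  v3: (1-0.27)·(-2.22,-2.57) + 0.27·(-6.75,-6.61) = (-3.4431,-3.6608)
  v4: (1-0.27)·(0.52,-4.96) + 0.27·(0.04,-8.68) = (0.3904,-5.9644)
Shoelace sum Σ(x_i·y_{i+1} − x_{i+1}·y_i):
  i=1: 1.6001·3.2493 − -1.9224·3.4079 = +11.7506 (running +11.7506)
  i=2: -1.9224·-3.6608 − -3.4431·3.2493 = +18.2252 (running +29.9757)
  i=3: -3.4431·-5.9644 − 0.3904·-3.6608 = +21.9652 (running +51.9409)
  i=4: 0.3904·3.4079 − 1.6001·-5.9644 = +10.8741 (running +62.8150)
Area = |Σ|/2 = |62.8150|/2 = 31.4075

Area at t=0.27: 31.4075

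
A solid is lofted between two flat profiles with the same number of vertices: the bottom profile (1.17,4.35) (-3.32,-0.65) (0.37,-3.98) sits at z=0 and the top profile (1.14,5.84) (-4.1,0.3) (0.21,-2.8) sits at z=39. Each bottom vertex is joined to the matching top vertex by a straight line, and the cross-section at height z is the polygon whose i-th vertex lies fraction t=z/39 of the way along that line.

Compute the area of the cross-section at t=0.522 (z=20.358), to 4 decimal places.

Area at t=0.522: 18.4344

Cross-section at t=0.522: each vertex is (1-t)·p0[i] + t·p1[i].
  v1: (1-0.522)·(1.17,4.35) + 0.522·(1.14,5.84) = (1.1543,5.1278)
  v2: (1-0.522)·(-3.32,-0.65) + 0.522·(-4.1,0.3) = (-3.7272,-0.1541)
  v3: (1-0.522)·(0.37,-3.98) + 0.522·(0.21,-2.8) = (0.2865,-3.3640)
Shoelace sum Σ(x_i·y_{i+1} − x_{i+1}·y_i):
  i=1: 1.1543·-0.1541 − -3.7272·5.1278 = +18.9342 (running +18.9342)
  i=2: -3.7272·-3.3640 − 0.2865·-0.1541 = +12.5825 (running +31.5166)
  i=3: 0.2865·5.1278 − 1.1543·-3.3640 = +5.3523 (running +36.8689)
Area = |Σ|/2 = |36.8689|/2 = 18.4344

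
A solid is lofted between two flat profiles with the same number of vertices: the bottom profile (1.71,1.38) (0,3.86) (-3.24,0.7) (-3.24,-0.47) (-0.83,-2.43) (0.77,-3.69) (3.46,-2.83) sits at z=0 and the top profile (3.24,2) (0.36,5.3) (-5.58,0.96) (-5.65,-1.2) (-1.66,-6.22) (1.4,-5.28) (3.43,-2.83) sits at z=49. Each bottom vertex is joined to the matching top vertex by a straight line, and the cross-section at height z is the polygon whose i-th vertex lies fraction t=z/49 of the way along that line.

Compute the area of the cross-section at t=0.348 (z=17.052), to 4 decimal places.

Area at t=0.348: 40.0726

Cross-section at t=0.348: each vertex is (1-t)·p0[i] + t·p1[i].
  v1: (1-0.348)·(1.71,1.38) + 0.348·(3.24,2) = (2.2424,1.5958)
  v2: (1-0.348)·(0,3.86) + 0.348·(0.36,5.3) = (0.1253,4.3611)
  v3: (1-0.348)·(-3.24,0.7) + 0.348·(-5.58,0.96) = (-4.0543,0.7905)
  v4: (1-0.348)·(-3.24,-0.47) + 0.348·(-5.65,-1.2) = (-4.0787,-0.7240)
  v5: (1-0.348)·(-0.83,-2.43) + 0.348·(-1.66,-6.22) = (-1.1188,-3.7489)
  v6: (1-0.348)·(0.77,-3.69) + 0.348·(1.4,-5.28) = (0.9892,-4.2433)
  v7: (1-0.348)·(3.46,-2.83) + 0.348·(3.43,-2.83) = (3.4496,-2.8300)
Shoelace sum Σ(x_i·y_{i+1} − x_{i+1}·y_i):
  i=1: 2.2424·4.3611 − 0.1253·1.5958 = +9.5796 (running +9.5796)
  i=2: 0.1253·0.7905 − -4.0543·4.3611 = +17.7804 (running +27.3600)
  i=3: -4.0543·-0.7240 − -4.0787·0.7905 = +6.1596 (running +33.5196)
  i=4: -4.0787·-3.7489 − -1.1188·-0.7240 = +14.4806 (running +48.0002)
  i=5: -1.1188·-4.2433 − 0.9892·-3.7489 = +8.4562 (running +56.4564)
  i=6: 0.9892·-2.8300 − 3.4496·-4.2433 = +11.8380 (running +68.2944)
  i=7: 3.4496·1.5958 − 2.2424·-2.8300 = +11.8508 (running +80.1452)
Area = |Σ|/2 = |80.1452|/2 = 40.0726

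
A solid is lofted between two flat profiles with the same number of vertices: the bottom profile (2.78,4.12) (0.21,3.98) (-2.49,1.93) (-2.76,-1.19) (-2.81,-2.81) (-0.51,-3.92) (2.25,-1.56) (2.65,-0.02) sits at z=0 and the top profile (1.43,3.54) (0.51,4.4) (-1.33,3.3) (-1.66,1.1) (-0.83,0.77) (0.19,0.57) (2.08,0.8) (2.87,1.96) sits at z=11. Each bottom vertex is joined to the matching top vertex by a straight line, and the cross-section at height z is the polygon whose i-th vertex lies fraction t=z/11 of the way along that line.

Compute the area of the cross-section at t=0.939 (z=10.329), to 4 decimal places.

Area at t=0.939: 12.6271

Cross-section at t=0.939: each vertex is (1-t)·p0[i] + t·p1[i].
  v1: (1-0.939)·(2.78,4.12) + 0.939·(1.43,3.54) = (1.5123,3.5754)
  v2: (1-0.939)·(0.21,3.98) + 0.939·(0.51,4.4) = (0.4917,4.3744)
  v3: (1-0.939)·(-2.49,1.93) + 0.939·(-1.33,3.3) = (-1.4008,3.2164)
  v4: (1-0.939)·(-2.76,-1.19) + 0.939·(-1.66,1.1) = (-1.7271,0.9603)
  v5: (1-0.939)·(-2.81,-2.81) + 0.939·(-0.83,0.77) = (-0.9508,0.5516)
  v6: (1-0.939)·(-0.51,-3.92) + 0.939·(0.19,0.57) = (0.1473,0.2961)
  v7: (1-0.939)·(2.25,-1.56) + 0.939·(2.08,0.8) = (2.0904,0.6560)
  v8: (1-0.939)·(2.65,-0.02) + 0.939·(2.87,1.96) = (2.8566,1.8392)
Shoelace sum Σ(x_i·y_{i+1} − x_{i+1}·y_i):
  i=1: 1.5123·4.3744 − 0.4917·3.5754 = +4.8576 (running +4.8576)
  i=2: 0.4917·3.2164 − -1.4008·4.3744 = +7.7090 (running +12.5666)
  i=3: -1.4008·0.9603 − -1.7271·3.2164 = +4.2099 (running +16.7765)
  i=4: -1.7271·0.5516 − -0.9508·0.9603 = -0.0397 (running +16.7368)
  i=5: -0.9508·0.2961 − 0.1473·0.5516 = -0.3628 (running +16.3740)
  i=6: 0.1473·0.6560 − 2.0904·0.2961 = -0.5223 (running +15.8517)
  i=7: 2.0904·1.8392 − 2.8566·0.6560 = +1.9706 (running +17.8223)
  i=8: 2.8566·3.5754 − 1.5123·1.8392 = +7.4318 (running +25.2541)
Area = |Σ|/2 = |25.2541|/2 = 12.6271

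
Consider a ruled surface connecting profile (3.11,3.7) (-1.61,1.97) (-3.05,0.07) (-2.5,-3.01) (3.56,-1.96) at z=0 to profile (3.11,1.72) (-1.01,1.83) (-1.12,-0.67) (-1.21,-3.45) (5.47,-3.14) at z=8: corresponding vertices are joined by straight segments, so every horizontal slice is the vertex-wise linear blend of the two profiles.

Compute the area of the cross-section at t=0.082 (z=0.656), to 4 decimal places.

Cross-section at t=0.082: each vertex is (1-t)·p0[i] + t·p1[i].
  v1: (1-0.082)·(3.11,3.7) + 0.082·(3.11,1.72) = (3.1100,3.5376)
  v2: (1-0.082)·(-1.61,1.97) + 0.082·(-1.01,1.83) = (-1.5608,1.9585)
  v3: (1-0.082)·(-3.05,0.07) + 0.082·(-1.12,-0.67) = (-2.8917,0.0093)
  v4: (1-0.082)·(-2.5,-3.01) + 0.082·(-1.21,-3.45) = (-2.3942,-3.0461)
  v5: (1-0.082)·(3.56,-1.96) + 0.082·(5.47,-3.14) = (3.7166,-2.0568)
Shoelace sum Σ(x_i·y_{i+1} − x_{i+1}·y_i):
  i=1: 3.1100·1.9585 − -1.5608·3.5376 = +11.6125 (running +11.6125)
  i=2: -1.5608·0.0093 − -2.8917·1.9585 = +5.6490 (running +17.2615)
  i=3: -2.8917·-3.0461 − -2.3942·0.0093 = +8.8308 (running +26.0923)
  i=4: -2.3942·-2.0568 − 3.7166·-3.0461 = +16.2455 (running +42.3378)
  i=5: 3.7166·3.5376 − 3.1100·-2.0568 = +19.5446 (running +61.8824)
Area = |Σ|/2 = |61.8824|/2 = 30.9412

Area at t=0.082: 30.9412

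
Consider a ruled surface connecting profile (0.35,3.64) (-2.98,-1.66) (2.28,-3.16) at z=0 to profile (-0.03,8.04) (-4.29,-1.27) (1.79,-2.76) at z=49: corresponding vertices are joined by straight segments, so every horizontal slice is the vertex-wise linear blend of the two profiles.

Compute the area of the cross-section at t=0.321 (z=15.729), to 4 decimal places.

Area at t=0.321: 20.9069

Cross-section at t=0.321: each vertex is (1-t)·p0[i] + t·p1[i].
  v1: (1-0.321)·(0.35,3.64) + 0.321·(-0.03,8.04) = (0.2280,5.0524)
  v2: (1-0.321)·(-2.98,-1.66) + 0.321·(-4.29,-1.27) = (-3.4005,-1.5348)
  v3: (1-0.321)·(2.28,-3.16) + 0.321·(1.79,-2.76) = (2.1227,-3.0316)
Shoelace sum Σ(x_i·y_{i+1} − x_{i+1}·y_i):
  i=1: 0.2280·-1.5348 − -3.4005·5.0524 = +16.8308 (running +16.8308)
  i=2: -3.4005·-3.0316 − 2.1227·-1.5348 = +13.5669 (running +30.3977)
  i=3: 2.1227·5.0524 − 0.2280·-3.0316 = +11.4160 (running +41.8138)
Area = |Σ|/2 = |41.8138|/2 = 20.9069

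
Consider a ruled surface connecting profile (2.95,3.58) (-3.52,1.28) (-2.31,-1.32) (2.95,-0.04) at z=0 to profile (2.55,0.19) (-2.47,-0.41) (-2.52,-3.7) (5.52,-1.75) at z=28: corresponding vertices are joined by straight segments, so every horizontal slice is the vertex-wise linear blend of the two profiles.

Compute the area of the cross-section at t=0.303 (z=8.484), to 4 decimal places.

Area at t=0.303: 19.3688

Cross-section at t=0.303: each vertex is (1-t)·p0[i] + t·p1[i].
  v1: (1-0.303)·(2.95,3.58) + 0.303·(2.55,0.19) = (2.8288,2.5528)
  v2: (1-0.303)·(-3.52,1.28) + 0.303·(-2.47,-0.41) = (-3.2019,0.7679)
  v3: (1-0.303)·(-2.31,-1.32) + 0.303·(-2.52,-3.7) = (-2.3736,-2.0411)
  v4: (1-0.303)·(2.95,-0.04) + 0.303·(5.52,-1.75) = (3.7287,-0.5581)
Shoelace sum Σ(x_i·y_{i+1} − x_{i+1}·y_i):
  i=1: 2.8288·0.7679 − -3.2019·2.5528 = +10.3461 (running +10.3461)
  i=2: -3.2019·-2.0411 − -2.3736·0.7679 = +8.3582 (running +18.7043)
  i=3: -2.3736·-0.5581 − 3.7287·-2.0411 = +8.9356 (running +27.6399)
  i=4: 3.7287·2.5528 − 2.8288·-0.5581 = +11.0976 (running +38.7375)
Area = |Σ|/2 = |38.7375|/2 = 19.3688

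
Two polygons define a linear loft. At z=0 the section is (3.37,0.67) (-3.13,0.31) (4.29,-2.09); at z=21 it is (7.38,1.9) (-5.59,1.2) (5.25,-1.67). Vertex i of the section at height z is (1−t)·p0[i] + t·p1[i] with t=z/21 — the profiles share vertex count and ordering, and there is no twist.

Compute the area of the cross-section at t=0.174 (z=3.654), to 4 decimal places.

Cross-section at t=0.174: each vertex is (1-t)·p0[i] + t·p1[i].
  v1: (1-0.174)·(3.37,0.67) + 0.174·(7.38,1.9) = (4.0677,0.8840)
  v2: (1-0.174)·(-3.13,0.31) + 0.174·(-5.59,1.2) = (-3.5580,0.4649)
  v3: (1-0.174)·(4.29,-2.09) + 0.174·(5.25,-1.67) = (4.4570,-2.0169)
Shoelace sum Σ(x_i·y_{i+1} − x_{i+1}·y_i):
  i=1: 4.0677·0.4649 − -3.5580·0.8840 = +5.0363 (running +5.0363)
  i=2: -3.5580·-2.0169 − 4.4570·0.4649 = +5.1044 (running +10.1407)
  i=3: 4.4570·0.8840 − 4.0677·-2.0169 = +12.1444 (running +22.2851)
Area = |Σ|/2 = |22.2851|/2 = 11.1426

Area at t=0.174: 11.1426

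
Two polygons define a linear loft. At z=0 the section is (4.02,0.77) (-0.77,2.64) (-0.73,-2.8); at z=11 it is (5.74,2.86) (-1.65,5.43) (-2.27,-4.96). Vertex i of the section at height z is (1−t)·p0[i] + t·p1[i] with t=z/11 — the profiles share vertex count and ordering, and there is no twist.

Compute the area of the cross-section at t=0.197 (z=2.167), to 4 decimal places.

Area at t=0.197: 17.0976

Cross-section at t=0.197: each vertex is (1-t)·p0[i] + t·p1[i].
  v1: (1-0.197)·(4.02,0.77) + 0.197·(5.74,2.86) = (4.3588,1.1817)
  v2: (1-0.197)·(-0.77,2.64) + 0.197·(-1.65,5.43) = (-0.9434,3.1896)
  v3: (1-0.197)·(-0.73,-2.8) + 0.197·(-2.27,-4.96) = (-1.0334,-3.2255)
Shoelace sum Σ(x_i·y_{i+1} − x_{i+1}·y_i):
  i=1: 4.3588·3.1896 − -0.9434·1.1817 = +15.0179 (running +15.0179)
  i=2: -0.9434·-3.2255 − -1.0334·3.1896 = +6.3389 (running +21.3568)
  i=3: -1.0334·1.1817 − 4.3588·-3.2255 = +12.8383 (running +34.1952)
Area = |Σ|/2 = |34.1952|/2 = 17.0976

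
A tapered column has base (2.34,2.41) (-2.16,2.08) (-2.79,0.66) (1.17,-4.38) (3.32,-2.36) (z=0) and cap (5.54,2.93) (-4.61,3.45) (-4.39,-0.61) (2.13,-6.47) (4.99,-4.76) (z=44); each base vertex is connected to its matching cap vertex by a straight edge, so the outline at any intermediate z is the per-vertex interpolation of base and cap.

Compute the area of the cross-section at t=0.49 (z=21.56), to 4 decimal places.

Cross-section at t=0.49: each vertex is (1-t)·p0[i] + t·p1[i].
  v1: (1-0.49)·(2.34,2.41) + 0.49·(5.54,2.93) = (3.9080,2.6648)
  v2: (1-0.49)·(-2.16,2.08) + 0.49·(-4.61,3.45) = (-3.3605,2.7513)
  v3: (1-0.49)·(-2.79,0.66) + 0.49·(-4.39,-0.61) = (-3.5740,0.0377)
  v4: (1-0.49)·(1.17,-4.38) + 0.49·(2.13,-6.47) = (1.6404,-5.4041)
  v5: (1-0.49)·(3.32,-2.36) + 0.49·(4.99,-4.76) = (4.1383,-3.5360)
Shoelace sum Σ(x_i·y_{i+1} − x_{i+1}·y_i):
  i=1: 3.9080·2.7513 − -3.3605·2.6648 = +19.7071 (running +19.7071)
  i=2: -3.3605·0.0377 − -3.5740·2.7513 = +9.7065 (running +29.4136)
  i=3: -3.5740·-5.4041 − 1.6404·0.0377 = +19.2524 (running +48.6660)
  i=4: 1.6404·-3.5360 − 4.1383·-5.4041 = +16.5633 (running +65.2293)
  i=5: 4.1383·2.6648 − 3.9080·-3.5360 = +24.8464 (running +90.0758)
Area = |Σ|/2 = |90.0758|/2 = 45.0379

Area at t=0.49: 45.0379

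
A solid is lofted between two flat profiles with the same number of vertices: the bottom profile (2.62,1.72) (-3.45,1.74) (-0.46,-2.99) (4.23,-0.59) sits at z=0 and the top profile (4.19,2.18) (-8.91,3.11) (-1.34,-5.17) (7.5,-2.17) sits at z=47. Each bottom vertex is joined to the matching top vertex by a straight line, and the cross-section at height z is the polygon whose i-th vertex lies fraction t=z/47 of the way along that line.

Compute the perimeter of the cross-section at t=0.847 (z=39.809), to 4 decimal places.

Cross-section at t=0.847: each vertex is (1-t)·p0[i] + t·p1[i].
  v1: (1-0.847)·(2.62,1.72) + 0.847·(4.19,2.18) = (3.9498,2.1096)
  v2: (1-0.847)·(-3.45,1.74) + 0.847·(-8.91,3.11) = (-8.0746,2.9004)
  v3: (1-0.847)·(-0.46,-2.99) + 0.847·(-1.34,-5.17) = (-1.2054,-4.8365)
  v4: (1-0.847)·(4.23,-0.59) + 0.847·(7.5,-2.17) = (6.9997,-1.9283)
Perimeter = Σ |v_{i+1} − v_i|:
  edge 1→2: √(-12.0244² + 0.7908²) = 12.0504 (running 12.0504)
  edge 2→3: √(6.8693² + -7.7368²) = 10.3463 (running 22.3967)
  edge 3→4: √(8.2050² + 2.9082²) = 8.7052 (running 31.1019)
  edge 4→1: √(-3.0499² + 4.0379²) = 5.0603 (running 36.1621)
Perimeter = 36.1621

Perimeter at t=0.847: 36.1621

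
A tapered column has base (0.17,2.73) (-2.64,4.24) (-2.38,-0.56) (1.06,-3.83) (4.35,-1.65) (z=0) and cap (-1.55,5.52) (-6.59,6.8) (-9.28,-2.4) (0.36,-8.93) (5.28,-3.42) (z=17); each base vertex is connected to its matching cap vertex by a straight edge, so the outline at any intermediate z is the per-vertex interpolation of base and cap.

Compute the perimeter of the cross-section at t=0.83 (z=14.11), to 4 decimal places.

Cross-section at t=0.83: each vertex is (1-t)·p0[i] + t·p1[i].
  v1: (1-0.83)·(0.17,2.73) + 0.83·(-1.55,5.52) = (-1.2576,5.0457)
  v2: (1-0.83)·(-2.64,4.24) + 0.83·(-6.59,6.8) = (-5.9185,6.3648)
  v3: (1-0.83)·(-2.38,-0.56) + 0.83·(-9.28,-2.4) = (-8.1070,-2.0872)
  v4: (1-0.83)·(1.06,-3.83) + 0.83·(0.36,-8.93) = (0.4790,-8.0630)
  v5: (1-0.83)·(4.35,-1.65) + 0.83·(5.28,-3.42) = (5.1219,-3.1191)
Perimeter = Σ |v_{i+1} − v_i|:
  edge 1→2: √(-4.6609² + 1.3191²) = 4.8440 (running 4.8440)
  edge 2→3: √(-2.1885² + -8.4520²) = 8.7307 (running 13.5747)
  edge 3→4: √(8.5860² + -5.9758²) = 10.4609 (running 24.0356)
  edge 4→5: √(4.6429² + 4.9439²) = 6.7822 (running 30.8178)
  edge 5→1: √(-6.3795² + 8.1648²) = 10.3616 (running 41.1794)
Perimeter = 41.1794

Perimeter at t=0.83: 41.1794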